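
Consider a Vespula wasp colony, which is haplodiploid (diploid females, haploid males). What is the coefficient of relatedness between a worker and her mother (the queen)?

0.5

One meiotic link between diploid queen and diploid daughter: r = 1/2.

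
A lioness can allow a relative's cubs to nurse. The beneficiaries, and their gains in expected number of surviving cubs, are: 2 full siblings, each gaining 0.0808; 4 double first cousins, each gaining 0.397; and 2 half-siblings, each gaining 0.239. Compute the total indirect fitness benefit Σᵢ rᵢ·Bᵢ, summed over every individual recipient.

0.5973

r to a full sibling = 0.5 (full sibs share both parents — two paths of length 2: r = 2·(1/2)^2 = 1/2).
r to a double first cousin = 1/4 (double first cousins share both grandparent pairs — four paths of length 4: r = 4·(1/2)^4 = 1/4).
r to a half-sibling = 0.25 (half-sibs share one parent — one path of length 2: r = (1/2)^2 = 1/4).
Summing one r·B term per recipient: 2·0.5·0.0808 + 4·0.25·0.397 + 2·0.25·0.239 = 0.5973.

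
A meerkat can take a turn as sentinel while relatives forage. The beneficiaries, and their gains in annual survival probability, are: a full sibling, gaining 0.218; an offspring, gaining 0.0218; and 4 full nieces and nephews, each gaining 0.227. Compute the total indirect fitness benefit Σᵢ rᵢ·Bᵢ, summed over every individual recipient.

0.3469

r to a full sibling = 1/2 (full sibs share both parents — two paths of length 2: r = 2·(1/2)^2 = 1/2).
r to an offspring = 0.5 (one parent–offspring link: r = (1/2)^1 = 1/2).
r to a full niece or nephew = 1/4 (full aunt/uncle↔niece/nephew: two paths of length 3 through the shared grandparent pair: r = 2·(1/2)^3 = 1/4).
Summing one r·B term per recipient: 1·0.5·0.218 + 1·0.5·0.0218 + 4·0.25·0.227 = 0.3469.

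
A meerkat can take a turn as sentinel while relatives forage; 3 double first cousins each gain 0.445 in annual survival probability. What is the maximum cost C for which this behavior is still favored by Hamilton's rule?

r to a double first cousin = 0.25 (double first cousins share both grandparent pairs — four paths of length 4: r = 4·(1/2)^4 = 1/4).
Hamilton's rule: n·r·B > C, so the trait is favored while C < n·r·B = 3·0.25·0.445 = 0.33375.

0.33375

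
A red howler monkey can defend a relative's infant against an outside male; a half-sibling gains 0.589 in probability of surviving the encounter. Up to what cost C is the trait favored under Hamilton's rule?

0.14725

r to a half-sibling = 1/4 (half-sibs share one parent — one path of length 2: r = (1/2)^2 = 1/4).
Hamilton's rule: n·r·B > C, so the trait is favored while C < n·r·B = 1·0.25·0.589 = 0.14725.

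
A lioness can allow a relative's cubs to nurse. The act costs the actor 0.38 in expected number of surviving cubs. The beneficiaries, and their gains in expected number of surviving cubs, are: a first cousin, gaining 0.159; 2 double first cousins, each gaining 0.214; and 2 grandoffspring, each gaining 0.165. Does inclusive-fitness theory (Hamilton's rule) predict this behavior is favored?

Hamilton's rule: the trait is favored when the sum of r·B over every recipient exceeds the actor's cost C.
r to a first cousin = 1/8 (first cousins share one grandparent pair — two paths of length 4: r = 2·(1/2)^4 = 1/8).
r to a double first cousin = 1/4 (double first cousins share both grandparent pairs — four paths of length 4: r = 4·(1/2)^4 = 1/4).
r to a grandoffspring = 1/4 (two parent–offspring links: r = (1/2)^2 = 1/4).
Summing one r·B term per recipient: 1·0.125·0.159 + 2·0.25·0.214 + 2·0.25·0.165 = 0.209375.
0.209375 < 0.38: the indirect benefit is less than the cost.

No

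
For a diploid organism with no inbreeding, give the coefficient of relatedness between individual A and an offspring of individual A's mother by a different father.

0.25

Each parent–offspring link contributes a factor of 1/2, and independent paths through distinct common ancestors add.
Half-sibs share one parent — one path of length 2: r = (1/2)^2 = 1/4.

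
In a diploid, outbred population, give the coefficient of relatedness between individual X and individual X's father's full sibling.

0.25

Each parent–offspring link contributes a factor of 1/2, and independent paths through distinct common ancestors add.
Full aunt/uncle↔niece/nephew: two paths of length 3 through the shared grandparent pair: r = 2·(1/2)^3 = 1/4.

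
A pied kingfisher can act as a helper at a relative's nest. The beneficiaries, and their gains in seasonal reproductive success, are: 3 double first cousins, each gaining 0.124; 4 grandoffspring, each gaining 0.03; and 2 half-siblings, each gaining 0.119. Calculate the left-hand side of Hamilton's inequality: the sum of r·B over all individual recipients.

r to a double first cousin = 1/4 (double first cousins share both grandparent pairs — four paths of length 4: r = 4·(1/2)^4 = 1/4).
r to a grandoffspring = 1/4 (two parent–offspring links: r = (1/2)^2 = 1/4).
r to a half-sibling = 0.25 (half-sibs share one parent — one path of length 2: r = (1/2)^2 = 1/4).
Summing one r·B term per recipient: 3·0.25·0.124 + 4·0.25·0.03 + 2·0.25·0.119 = 0.1825.

0.1825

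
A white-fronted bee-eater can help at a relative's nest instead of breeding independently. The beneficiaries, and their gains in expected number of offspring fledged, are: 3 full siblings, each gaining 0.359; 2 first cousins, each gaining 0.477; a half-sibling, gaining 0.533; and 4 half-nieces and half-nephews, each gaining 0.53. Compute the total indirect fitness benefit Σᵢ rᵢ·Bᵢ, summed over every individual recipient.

r to a full sibling = 1/2 (full sibs share both parents — two paths of length 2: r = 2·(1/2)^2 = 1/2).
r to a first cousin = 1/8 (first cousins share one grandparent pair — two paths of length 4: r = 2·(1/2)^4 = 1/8).
r to a half-sibling = 1/4 (half-sibs share one parent — one path of length 2: r = (1/2)^2 = 1/4).
r to a half-niece or half-nephew = 1/8 (half-aunt/uncle↔niece/nephew: one path of length 3: r = (1/2)^3 = 1/8).
Summing one r·B term per recipient: 3·0.5·0.359 + 2·0.125·0.477 + 1·0.25·0.533 + 4·0.125·0.53 = 1.056.

1.056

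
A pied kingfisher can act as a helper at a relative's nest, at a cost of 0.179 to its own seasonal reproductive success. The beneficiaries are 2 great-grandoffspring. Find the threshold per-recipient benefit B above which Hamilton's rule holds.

r to a great-grandoffspring = 1/8 (three parent–offspring links: r = (1/2)^3 = 1/8).
Hamilton's rule with n recipients of equal r: n·r·B > C, so B > C/(n·r) = 0.179/(2·0.125) = 0.716.

0.716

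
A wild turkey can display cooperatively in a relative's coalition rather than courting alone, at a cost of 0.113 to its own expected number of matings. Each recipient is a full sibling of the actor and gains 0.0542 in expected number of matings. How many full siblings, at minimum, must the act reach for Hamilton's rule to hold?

r to a full sibling = 1/2 (full sibs share both parents — two paths of length 2: r = 2·(1/2)^2 = 1/2).
Hamilton's rule: n·r·B > C  ⇒  n > C/(r·B) = 0.113/(0.5·0.0542) = 4.17.
The smallest integer exceeding 4.17 is 5.

5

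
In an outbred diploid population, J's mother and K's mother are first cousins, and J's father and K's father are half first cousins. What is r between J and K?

Wright's path rule: contributions from independent ancestry routes add.
J and K are related in two ways: second cousins through their mothers (r = 1/32) and half second cousins through their fathers (r = 1/64).
r = 1/32 + 1/64 = 3/64 = 0.046875.

0.046875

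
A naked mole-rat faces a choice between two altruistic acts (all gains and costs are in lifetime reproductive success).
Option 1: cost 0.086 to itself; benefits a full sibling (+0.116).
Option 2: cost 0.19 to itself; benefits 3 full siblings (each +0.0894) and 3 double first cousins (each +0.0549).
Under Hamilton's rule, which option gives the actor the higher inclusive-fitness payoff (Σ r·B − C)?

Option 1: r to a full sibling = 0.5.
Option 1: Σ r·B − C = (1·0.5·0.116) − 0.086 = -0.028.
Option 2: r to a full sibling = 0.5.
Option 2: r to a double first cousin = 0.25.
Option 2: Σ r·B − C = (3·0.5·0.0894 + 3·0.25·0.0549) − 0.19 = -0.014725.
Option 2 has the higher net inclusive-fitness payoff.

Option 2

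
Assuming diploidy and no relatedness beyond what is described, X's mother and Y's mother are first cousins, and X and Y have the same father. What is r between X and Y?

With two independent routes of shared ancestry, r is the sum of the two contributions.
X and Y are related in two ways: second cousins through their mothers (r = 1/32) and half-sibs through their shared father (r = 1/4).
r = 1/32 + 1/4 = 0.28125.

0.28125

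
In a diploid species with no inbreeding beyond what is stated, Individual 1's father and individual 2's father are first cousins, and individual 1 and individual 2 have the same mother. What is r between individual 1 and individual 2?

Independent pedigree routes through distinct common ancestors add.
Individual 1 and individual 2 are related in two ways: second cousins through their fathers (r = 1/32) and half-sibs through their shared mother (r = 1/4).
r = 1/32 + 1/4 = 9/32 = 0.28125.

0.28125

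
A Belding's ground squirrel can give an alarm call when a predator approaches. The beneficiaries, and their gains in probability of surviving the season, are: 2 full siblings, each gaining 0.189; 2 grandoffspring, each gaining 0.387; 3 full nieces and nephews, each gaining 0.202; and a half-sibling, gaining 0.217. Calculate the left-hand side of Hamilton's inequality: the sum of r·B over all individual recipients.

0.58825

r to a full sibling = 1/2 (full sibs share both parents — two paths of length 2: r = 2·(1/2)^2 = 1/2).
r to a grandoffspring = 1/4 (two parent–offspring links: r = (1/2)^2 = 1/4).
r to a full niece or nephew = 0.25 (full aunt/uncle↔niece/nephew: two paths of length 3 through the shared grandparent pair: r = 2·(1/2)^3 = 1/4).
r to a half-sibling = 0.25 (half-sibs share one parent — one path of length 2: r = (1/2)^2 = 1/4).
Summing one r·B term per recipient: 2·0.5·0.189 + 2·0.25·0.387 + 3·0.25·0.202 + 1·0.25·0.217 = 0.58825.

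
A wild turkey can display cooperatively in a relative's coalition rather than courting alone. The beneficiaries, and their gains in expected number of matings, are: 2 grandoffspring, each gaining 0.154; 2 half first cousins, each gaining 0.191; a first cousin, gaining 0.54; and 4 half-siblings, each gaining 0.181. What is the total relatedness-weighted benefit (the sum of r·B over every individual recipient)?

r to a grandoffspring = 0.25 (two parent–offspring links: r = (1/2)^2 = 1/4).
r to a half first cousin = 0.0625 (half first cousins share one grandparent — one path of length 4: r = (1/2)^4 = 1/16).
r to a first cousin = 1/8 (first cousins share one grandparent pair — two paths of length 4: r = 2·(1/2)^4 = 1/8).
r to a half-sibling = 0.25 (half-sibs share one parent — one path of length 2: r = (1/2)^2 = 1/4).
Summing one r·B term per recipient: 2·0.25·0.154 + 2·0.0625·0.191 + 1·0.125·0.54 + 4·0.25·0.181 = 0.349375.

0.349375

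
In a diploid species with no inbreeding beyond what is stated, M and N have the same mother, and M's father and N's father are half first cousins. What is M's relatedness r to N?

0.265625

With two independent routes of shared ancestry, r is the sum of the two contributions.
M and N are related in two ways: half-sibs through their shared mother (r = 1/4) and half second cousins through their fathers (r = 1/64).
r = 1/4 + 1/64 = 17/64 = 0.265625.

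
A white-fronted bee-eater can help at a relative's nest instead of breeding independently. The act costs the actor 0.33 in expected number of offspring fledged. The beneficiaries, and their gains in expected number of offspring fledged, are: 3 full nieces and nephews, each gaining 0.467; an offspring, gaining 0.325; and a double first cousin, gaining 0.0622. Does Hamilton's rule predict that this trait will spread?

Hamilton's rule: the trait is favored when the sum of r·B over every recipient exceeds the actor's cost C.
r to a full niece or nephew = 1/4 (full aunt/uncle↔niece/nephew: two paths of length 3 through the shared grandparent pair: r = 2·(1/2)^3 = 1/4).
r to an offspring = 1/2 (one parent–offspring link: r = (1/2)^1 = 1/2).
r to a double first cousin = 1/4 (double first cousins share both grandparent pairs — four paths of length 4: r = 4·(1/2)^4 = 1/4).
Summing one r·B term per recipient: 3·0.25·0.467 + 1·0.5·0.325 + 1·0.25·0.0622 = 0.5283.
0.5283 > 0.33: the indirect benefit exceeds the cost.

Yes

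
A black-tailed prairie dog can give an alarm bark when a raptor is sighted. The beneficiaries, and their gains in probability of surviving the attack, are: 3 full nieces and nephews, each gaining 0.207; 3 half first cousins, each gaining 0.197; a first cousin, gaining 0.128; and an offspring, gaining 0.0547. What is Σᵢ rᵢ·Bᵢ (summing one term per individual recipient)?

0.2355375

r to a full niece or nephew = 1/4 (full aunt/uncle↔niece/nephew: two paths of length 3 through the shared grandparent pair: r = 2·(1/2)^3 = 1/4).
r to a half first cousin = 1/16 (half first cousins share one grandparent — one path of length 4: r = (1/2)^4 = 1/16).
r to a first cousin = 1/8 (first cousins share one grandparent pair — two paths of length 4: r = 2·(1/2)^4 = 1/8).
r to an offspring = 0.5 (one parent–offspring link: r = (1/2)^1 = 1/2).
Summing one r·B term per recipient: 3·0.25·0.207 + 3·0.0625·0.197 + 1·0.125·0.128 + 1·0.5·0.0547 = 0.2355375.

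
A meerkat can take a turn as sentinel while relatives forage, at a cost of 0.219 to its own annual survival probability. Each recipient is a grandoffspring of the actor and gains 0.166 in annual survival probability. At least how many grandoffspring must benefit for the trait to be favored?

r to a grandoffspring = 1/4 (two parent–offspring links: r = (1/2)^2 = 1/4).
Hamilton's rule: n·r·B > C  ⇒  n > C/(r·B) = 0.219/(0.25·0.166) = 5.277.
The smallest integer exceeding 5.277 is 6.

6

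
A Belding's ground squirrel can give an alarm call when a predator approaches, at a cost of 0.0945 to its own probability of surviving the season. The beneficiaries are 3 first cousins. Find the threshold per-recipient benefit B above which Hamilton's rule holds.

r to a first cousin = 0.125 (first cousins share one grandparent pair — two paths of length 4: r = 2·(1/2)^4 = 1/8).
Hamilton's rule with n recipients of equal r: n·r·B > C, so B > C/(n·r) = 0.0945/(3·0.125) = 0.252.

0.252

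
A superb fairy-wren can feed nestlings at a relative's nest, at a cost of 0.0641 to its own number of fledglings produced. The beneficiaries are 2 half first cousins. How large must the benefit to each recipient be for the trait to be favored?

0.5128

r to a half first cousin = 1/16 (half first cousins share one grandparent — one path of length 4: r = (1/2)^4 = 1/16).
Hamilton's rule with n recipients of equal r: n·r·B > C, so B > C/(n·r) = 0.0641/(2·0.0625) = 0.5128.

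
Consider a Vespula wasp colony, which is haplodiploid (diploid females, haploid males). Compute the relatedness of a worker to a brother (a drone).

0.25

Her haploid brother carries none of their father's genes and a random half of their mother's genome; that half matches the maternal half of her own genome with probability 1/2: r = 1/2 · 1/2 = 1/4.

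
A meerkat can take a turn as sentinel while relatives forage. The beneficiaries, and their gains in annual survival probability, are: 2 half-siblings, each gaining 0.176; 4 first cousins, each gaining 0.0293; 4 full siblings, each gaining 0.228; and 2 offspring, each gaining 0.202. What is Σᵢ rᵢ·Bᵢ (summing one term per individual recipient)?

r to a half-sibling = 1/4 (half-sibs share one parent — one path of length 2: r = (1/2)^2 = 1/4).
r to a first cousin = 0.125 (first cousins share one grandparent pair — two paths of length 4: r = 2·(1/2)^4 = 1/8).
r to a full sibling = 1/2 (full sibs share both parents — two paths of length 2: r = 2·(1/2)^2 = 1/2).
r to an offspring = 0.5 (one parent–offspring link: r = (1/2)^1 = 1/2).
Summing one r·B term per recipient: 2·0.25·0.176 + 4·0.125·0.0293 + 4·0.5·0.228 + 2·0.5·0.202 = 0.76065.

0.76065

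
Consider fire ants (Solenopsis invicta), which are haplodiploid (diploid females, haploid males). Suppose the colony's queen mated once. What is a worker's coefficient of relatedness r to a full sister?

Haplodiploid full sisters inherit their father's entire haploid genome identically (contributing 1/2) and on average half of their mother's contribution (1/2 · 1/2 = 1/4); r = 1/2 + 1/4 = 3/4.

0.75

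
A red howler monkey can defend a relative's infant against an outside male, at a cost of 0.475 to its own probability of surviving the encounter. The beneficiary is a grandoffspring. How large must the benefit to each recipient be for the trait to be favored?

r to a grandoffspring = 1/4 (two parent–offspring links: r = (1/2)^2 = 1/4).
Hamilton's rule with n recipients of equal r: n·r·B > C, so B > C/(n·r) = 0.475/(1·0.25) = 1.9.

1.9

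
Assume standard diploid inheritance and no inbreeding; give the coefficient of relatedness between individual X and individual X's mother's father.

Each parent–offspring link contributes a factor of 1/2, and independent paths through distinct common ancestors add.
Two parent–offspring links: r = (1/2)^2 = 1/4.

0.25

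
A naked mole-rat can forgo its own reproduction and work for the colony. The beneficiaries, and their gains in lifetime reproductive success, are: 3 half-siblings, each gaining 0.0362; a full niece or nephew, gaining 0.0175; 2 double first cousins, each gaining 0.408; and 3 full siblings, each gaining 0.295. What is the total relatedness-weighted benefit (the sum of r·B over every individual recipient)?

r to a half-sibling = 1/4 (half-sibs share one parent — one path of length 2: r = (1/2)^2 = 1/4).
r to a full niece or nephew = 0.25 (full aunt/uncle↔niece/nephew: two paths of length 3 through the shared grandparent pair: r = 2·(1/2)^3 = 1/4).
r to a double first cousin = 1/4 (double first cousins share both grandparent pairs — four paths of length 4: r = 4·(1/2)^4 = 1/4).
r to a full sibling = 1/2 (full sibs share both parents — two paths of length 2: r = 2·(1/2)^2 = 1/2).
Summing one r·B term per recipient: 3·0.25·0.0362 + 1·0.25·0.0175 + 2·0.25·0.408 + 3·0.5·0.295 = 0.678025.

0.678025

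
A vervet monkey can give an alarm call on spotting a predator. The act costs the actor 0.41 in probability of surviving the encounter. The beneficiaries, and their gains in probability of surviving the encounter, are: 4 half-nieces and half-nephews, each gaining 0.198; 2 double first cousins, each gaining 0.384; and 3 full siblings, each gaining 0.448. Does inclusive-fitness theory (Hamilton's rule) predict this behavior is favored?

Yes

Hamilton's rule: the trait is favored when the sum of r·B over every recipient exceeds the actor's cost C.
r to a half-niece or half-nephew = 0.125 (half-aunt/uncle↔niece/nephew: one path of length 3: r = (1/2)^3 = 1/8).
r to a double first cousin = 0.25 (double first cousins share both grandparent pairs — four paths of length 4: r = 4·(1/2)^4 = 1/4).
r to a full sibling = 1/2 (full sibs share both parents — two paths of length 2: r = 2·(1/2)^2 = 1/2).
Summing one r·B term per recipient: 4·0.125·0.198 + 2·0.25·0.384 + 3·0.5·0.448 = 0.963.
0.963 > 0.41: the indirect benefit exceeds the cost.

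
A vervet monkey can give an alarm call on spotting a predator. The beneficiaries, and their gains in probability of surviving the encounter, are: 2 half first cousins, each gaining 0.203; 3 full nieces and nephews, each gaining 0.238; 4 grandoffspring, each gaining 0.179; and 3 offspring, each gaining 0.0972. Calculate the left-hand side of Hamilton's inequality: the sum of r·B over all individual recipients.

r to a half first cousin = 1/16 (half first cousins share one grandparent — one path of length 4: r = (1/2)^4 = 1/16).
r to a full niece or nephew = 0.25 (full aunt/uncle↔niece/nephew: two paths of length 3 through the shared grandparent pair: r = 2·(1/2)^3 = 1/4).
r to a grandoffspring = 0.25 (two parent–offspring links: r = (1/2)^2 = 1/4).
r to an offspring = 1/2 (one parent–offspring link: r = (1/2)^1 = 1/2).
Summing one r·B term per recipient: 2·0.0625·0.203 + 3·0.25·0.238 + 4·0.25·0.179 + 3·0.5·0.0972 = 0.528675.

0.528675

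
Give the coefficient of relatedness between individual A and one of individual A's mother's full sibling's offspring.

Each parent–offspring link contributes a factor of 1/2, and independent paths through distinct common ancestors add.
First cousins share one grandparent pair — two paths of length 4: r = 2·(1/2)^4 = 1/8.

0.125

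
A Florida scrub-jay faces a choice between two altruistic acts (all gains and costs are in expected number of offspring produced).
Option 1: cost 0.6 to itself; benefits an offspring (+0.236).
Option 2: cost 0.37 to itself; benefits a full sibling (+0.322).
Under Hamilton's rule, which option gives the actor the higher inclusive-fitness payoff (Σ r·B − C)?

Option 2

Option 1: r to an offspring = 0.5.
Option 1: Σ r·B − C = (1·0.5·0.236) − 0.6 = -0.482.
Option 2: r to a full sibling = 0.5.
Option 2: Σ r·B − C = (1·0.5·0.322) − 0.37 = -0.209.
Option 2 has the higher net inclusive-fitness payoff.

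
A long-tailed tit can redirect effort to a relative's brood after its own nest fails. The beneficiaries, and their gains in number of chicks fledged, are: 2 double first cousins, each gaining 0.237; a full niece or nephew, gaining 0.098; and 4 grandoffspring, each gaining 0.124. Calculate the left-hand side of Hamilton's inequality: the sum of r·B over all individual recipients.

0.267

r to a double first cousin = 1/4 (double first cousins share both grandparent pairs — four paths of length 4: r = 4·(1/2)^4 = 1/4).
r to a full niece or nephew = 1/4 (full aunt/uncle↔niece/nephew: two paths of length 3 through the shared grandparent pair: r = 2·(1/2)^3 = 1/4).
r to a grandoffspring = 1/4 (two parent–offspring links: r = (1/2)^2 = 1/4).
Summing one r·B term per recipient: 2·0.25·0.237 + 1·0.25·0.098 + 4·0.25·0.124 = 0.267.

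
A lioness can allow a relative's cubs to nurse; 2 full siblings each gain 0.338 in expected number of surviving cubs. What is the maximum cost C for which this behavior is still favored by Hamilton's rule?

r to a full sibling = 1/2 (full sibs share both parents — two paths of length 2: r = 2·(1/2)^2 = 1/2).
Hamilton's rule: n·r·B > C, so the trait is favored while C < n·r·B = 2·0.5·0.338 = 0.338.

0.338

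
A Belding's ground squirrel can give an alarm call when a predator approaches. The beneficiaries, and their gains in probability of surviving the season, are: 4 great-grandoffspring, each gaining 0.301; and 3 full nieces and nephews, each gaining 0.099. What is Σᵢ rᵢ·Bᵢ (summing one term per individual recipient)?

0.22475

r to a great-grandoffspring = 1/8 (three parent–offspring links: r = (1/2)^3 = 1/8).
r to a full niece or nephew = 0.25 (full aunt/uncle↔niece/nephew: two paths of length 3 through the shared grandparent pair: r = 2·(1/2)^3 = 1/4).
Summing one r·B term per recipient: 4·0.125·0.301 + 3·0.25·0.099 = 0.22475.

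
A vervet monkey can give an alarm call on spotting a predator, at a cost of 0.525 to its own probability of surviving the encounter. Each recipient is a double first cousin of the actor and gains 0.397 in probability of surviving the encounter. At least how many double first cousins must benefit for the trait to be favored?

6

r to a double first cousin = 1/4 (double first cousins share both grandparent pairs — four paths of length 4: r = 4·(1/2)^4 = 1/4).
Hamilton's rule: n·r·B > C  ⇒  n > C/(r·B) = 0.525/(0.25·0.397) = 5.29.
The smallest integer exceeding 5.29 is 6.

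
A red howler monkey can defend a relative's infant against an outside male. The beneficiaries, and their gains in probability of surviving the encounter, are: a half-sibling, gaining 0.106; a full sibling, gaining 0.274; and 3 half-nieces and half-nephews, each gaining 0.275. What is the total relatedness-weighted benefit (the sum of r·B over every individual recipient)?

r to a half-sibling = 1/4 (half-sibs share one parent — one path of length 2: r = (1/2)^2 = 1/4).
r to a full sibling = 0.5 (full sibs share both parents — two paths of length 2: r = 2·(1/2)^2 = 1/2).
r to a half-niece or half-nephew = 0.125 (half-aunt/uncle↔niece/nephew: one path of length 3: r = (1/2)^3 = 1/8).
Summing one r·B term per recipient: 1·0.25·0.106 + 1·0.5·0.274 + 3·0.125·0.275 = 0.266625.

0.266625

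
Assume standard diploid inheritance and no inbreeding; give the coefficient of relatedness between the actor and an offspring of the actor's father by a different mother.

0.25

Each parent–offspring link contributes a factor of 1/2, and independent paths through distinct common ancestors add.
Half-sibs share one parent — one path of length 2: r = (1/2)^2 = 1/4.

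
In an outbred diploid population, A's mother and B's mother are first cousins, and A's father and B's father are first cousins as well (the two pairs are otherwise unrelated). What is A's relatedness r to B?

Independent pedigree routes through distinct common ancestors add.
A and B are related in two ways: second cousins through their mothers (r = 1/32) and second cousins through their fathers (r = 1/32).
r = 1/32 + 1/32 = 0.0625.

0.0625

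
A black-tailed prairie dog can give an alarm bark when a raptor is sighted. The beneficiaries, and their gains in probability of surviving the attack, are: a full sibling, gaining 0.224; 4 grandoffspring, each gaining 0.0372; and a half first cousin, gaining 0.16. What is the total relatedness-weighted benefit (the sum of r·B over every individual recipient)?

r to a full sibling = 1/2 (full sibs share both parents — two paths of length 2: r = 2·(1/2)^2 = 1/2).
r to a grandoffspring = 0.25 (two parent–offspring links: r = (1/2)^2 = 1/4).
r to a half first cousin = 1/16 (half first cousins share one grandparent — one path of length 4: r = (1/2)^4 = 1/16).
Summing one r·B term per recipient: 1·0.5·0.224 + 4·0.25·0.0372 + 1·0.0625·0.16 = 0.1592.

0.1592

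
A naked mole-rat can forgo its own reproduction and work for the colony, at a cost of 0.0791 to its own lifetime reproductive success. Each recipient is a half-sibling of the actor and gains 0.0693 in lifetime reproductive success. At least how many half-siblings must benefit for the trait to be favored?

5

r to a half-sibling = 1/4 (half-sibs share one parent — one path of length 2: r = (1/2)^2 = 1/4).
Hamilton's rule: n·r·B > C  ⇒  n > C/(r·B) = 0.0791/(0.25·0.0693) = 4.566.
The smallest integer exceeding 4.566 is 5.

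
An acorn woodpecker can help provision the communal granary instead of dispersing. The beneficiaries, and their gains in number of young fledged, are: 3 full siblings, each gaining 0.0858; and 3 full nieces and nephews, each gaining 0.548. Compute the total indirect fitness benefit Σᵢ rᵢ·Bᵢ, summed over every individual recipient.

r to a full sibling = 0.5 (full sibs share both parents — two paths of length 2: r = 2·(1/2)^2 = 1/2).
r to a full niece or nephew = 1/4 (full aunt/uncle↔niece/nephew: two paths of length 3 through the shared grandparent pair: r = 2·(1/2)^3 = 1/4).
Summing one r·B term per recipient: 3·0.5·0.0858 + 3·0.25·0.548 = 0.5397.

0.5397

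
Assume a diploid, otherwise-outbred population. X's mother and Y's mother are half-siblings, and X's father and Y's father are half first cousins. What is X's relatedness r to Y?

With two independent routes of shared ancestry, r is the sum of the two contributions.
X and Y are related in two ways: half first cousins through their mothers (r = 1/16) and half second cousins through their fathers (r = 1/64).
r = 1/16 + 1/64 = 5/64 = 0.078125.

0.078125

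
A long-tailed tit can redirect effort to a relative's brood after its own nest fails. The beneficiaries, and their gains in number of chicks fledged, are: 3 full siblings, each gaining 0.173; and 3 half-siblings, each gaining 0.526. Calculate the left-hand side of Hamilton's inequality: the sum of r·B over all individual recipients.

0.654

r to a full sibling = 0.5 (full sibs share both parents — two paths of length 2: r = 2·(1/2)^2 = 1/2).
r to a half-sibling = 1/4 (half-sibs share one parent — one path of length 2: r = (1/2)^2 = 1/4).
Summing one r·B term per recipient: 3·0.5·0.173 + 3·0.25·0.526 = 0.654.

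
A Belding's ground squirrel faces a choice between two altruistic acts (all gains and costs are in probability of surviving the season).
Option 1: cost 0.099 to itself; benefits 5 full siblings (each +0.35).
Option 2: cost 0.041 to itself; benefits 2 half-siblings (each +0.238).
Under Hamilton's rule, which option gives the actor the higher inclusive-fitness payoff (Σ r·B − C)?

Option 1

Option 1: r to a full sibling = 0.5.
Option 1: Σ r·B − C = (5·0.5·0.35) − 0.099 = 0.776.
Option 2: r to a half-sibling = 0.25.
Option 2: Σ r·B − C = (2·0.25·0.238) − 0.041 = 0.078.
Option 1 has the higher net inclusive-fitness payoff.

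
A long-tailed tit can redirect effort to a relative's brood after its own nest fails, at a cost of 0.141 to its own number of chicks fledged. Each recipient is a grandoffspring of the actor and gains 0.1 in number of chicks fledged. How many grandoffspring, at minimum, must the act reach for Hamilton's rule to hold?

r to a grandoffspring = 1/4 (two parent–offspring links: r = (1/2)^2 = 1/4).
Hamilton's rule: n·r·B > C  ⇒  n > C/(r·B) = 0.141/(0.25·0.1) = 5.64.
The smallest integer exceeding 5.64 is 6.

6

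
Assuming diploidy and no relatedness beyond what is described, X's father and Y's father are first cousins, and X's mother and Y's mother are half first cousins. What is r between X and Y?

Independent pedigree routes through distinct common ancestors add.
X and Y are related in two ways: second cousins through their fathers (r = 1/32) and half second cousins through their mothers (r = 1/64).
r = 1/32 + 1/64 = 3/64 = 0.046875.

0.046875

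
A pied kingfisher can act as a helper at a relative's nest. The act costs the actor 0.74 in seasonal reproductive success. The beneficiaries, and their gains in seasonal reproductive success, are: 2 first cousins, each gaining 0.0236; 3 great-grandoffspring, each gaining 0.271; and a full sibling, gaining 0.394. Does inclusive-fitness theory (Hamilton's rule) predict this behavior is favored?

No

Hamilton's rule: the trait is favored when the sum of r·B over every recipient exceeds the actor's cost C.
r to a first cousin = 0.125 (first cousins share one grandparent pair — two paths of length 4: r = 2·(1/2)^4 = 1/8).
r to a great-grandoffspring = 0.125 (three parent–offspring links: r = (1/2)^3 = 1/8).
r to a full sibling = 1/2 (full sibs share both parents — two paths of length 2: r = 2·(1/2)^2 = 1/2).
Summing one r·B term per recipient: 2·0.125·0.0236 + 3·0.125·0.271 + 1·0.5·0.394 = 0.304525.
0.304525 < 0.74: the indirect benefit is less than the cost.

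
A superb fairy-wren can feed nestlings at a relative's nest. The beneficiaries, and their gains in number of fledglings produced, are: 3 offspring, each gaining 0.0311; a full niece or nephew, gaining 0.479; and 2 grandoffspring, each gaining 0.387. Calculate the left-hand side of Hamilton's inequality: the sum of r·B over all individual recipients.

r to an offspring = 0.5 (one parent–offspring link: r = (1/2)^1 = 1/2).
r to a full niece or nephew = 1/4 (full aunt/uncle↔niece/nephew: two paths of length 3 through the shared grandparent pair: r = 2·(1/2)^3 = 1/4).
r to a grandoffspring = 1/4 (two parent–offspring links: r = (1/2)^2 = 1/4).
Summing one r·B term per recipient: 3·0.5·0.0311 + 1·0.25·0.479 + 2·0.25·0.387 = 0.3599.

0.3599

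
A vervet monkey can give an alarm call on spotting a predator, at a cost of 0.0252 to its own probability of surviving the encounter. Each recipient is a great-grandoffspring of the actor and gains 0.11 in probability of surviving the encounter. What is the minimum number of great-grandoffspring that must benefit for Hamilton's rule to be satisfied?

2

r to a great-grandoffspring = 0.125 (three parent–offspring links: r = (1/2)^3 = 1/8).
Hamilton's rule: n·r·B > C  ⇒  n > C/(r·B) = 0.0252/(0.125·0.11) = 1.833.
The smallest integer exceeding 1.833 is 2.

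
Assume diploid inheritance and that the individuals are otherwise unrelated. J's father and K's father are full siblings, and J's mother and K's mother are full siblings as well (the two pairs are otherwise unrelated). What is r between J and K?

0.25

Wright's path rule: contributions from independent ancestry routes add.
J and K are related in two ways: first cousins through their fathers (r = 1/8) and first cousins through their mothers (r = 1/8) — i.e. double first cousins.
r = 1/8 + 1/8 = 0.25.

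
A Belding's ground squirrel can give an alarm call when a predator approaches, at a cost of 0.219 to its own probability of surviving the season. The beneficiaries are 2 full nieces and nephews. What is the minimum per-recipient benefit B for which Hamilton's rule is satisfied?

r to a full niece or nephew = 1/4 (full aunt/uncle↔niece/nephew: two paths of length 3 through the shared grandparent pair: r = 2·(1/2)^3 = 1/4).
Hamilton's rule with n recipients of equal r: n·r·B > C, so B > C/(n·r) = 0.219/(2·0.25) = 0.438.

0.438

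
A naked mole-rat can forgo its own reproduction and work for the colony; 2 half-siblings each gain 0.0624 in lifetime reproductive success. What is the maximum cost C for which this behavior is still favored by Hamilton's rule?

r to a half-sibling = 1/4 (half-sibs share one parent — one path of length 2: r = (1/2)^2 = 1/4).
Hamilton's rule: n·r·B > C, so the trait is favored while C < n·r·B = 2·0.25·0.0624 = 0.0312.

0.0312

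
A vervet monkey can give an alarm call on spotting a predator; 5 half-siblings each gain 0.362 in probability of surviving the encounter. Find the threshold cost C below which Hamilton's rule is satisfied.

0.4525

r to a half-sibling = 1/4 (half-sibs share one parent — one path of length 2: r = (1/2)^2 = 1/4).
Hamilton's rule: n·r·B > C, so the trait is favored while C < n·r·B = 5·0.25·0.362 = 0.4525.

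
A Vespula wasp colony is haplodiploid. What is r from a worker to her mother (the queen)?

One meiotic link between diploid queen and diploid daughter: r = 1/2.

0.5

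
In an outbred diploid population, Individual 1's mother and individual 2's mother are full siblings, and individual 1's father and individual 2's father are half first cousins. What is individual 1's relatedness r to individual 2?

With two independent routes of shared ancestry, r is the sum of the two contributions.
Individual 1 and individual 2 are related in two ways: first cousins through their mothers (r = 1/8) and half second cousins through their fathers (r = 1/64).
r = 1/8 + 1/64 = 0.140625.

0.140625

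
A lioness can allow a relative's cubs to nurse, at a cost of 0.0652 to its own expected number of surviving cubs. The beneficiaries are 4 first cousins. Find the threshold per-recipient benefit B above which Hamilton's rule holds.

r to a first cousin = 1/8 (first cousins share one grandparent pair — two paths of length 4: r = 2·(1/2)^4 = 1/8).
Hamilton's rule with n recipients of equal r: n·r·B > C, so B > C/(n·r) = 0.0652/(4·0.125) = 0.1304.

0.1304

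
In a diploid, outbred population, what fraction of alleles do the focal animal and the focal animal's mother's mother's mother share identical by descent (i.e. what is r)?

Each parent–offspring link contributes a factor of 1/2, and independent paths through distinct common ancestors add.
Three parent–offspring links: r = (1/2)^3 = 1/8.

0.125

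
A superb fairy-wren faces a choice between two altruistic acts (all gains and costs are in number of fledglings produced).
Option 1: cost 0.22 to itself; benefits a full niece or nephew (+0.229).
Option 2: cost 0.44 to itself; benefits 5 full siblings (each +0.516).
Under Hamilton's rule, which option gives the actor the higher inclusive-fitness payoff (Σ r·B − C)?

Option 1: r to a full niece or nephew = 0.25.
Option 1: Σ r·B − C = (1·0.25·0.229) − 0.22 = -0.16275.
Option 2: r to a full sibling = 0.5.
Option 2: Σ r·B − C = (5·0.5·0.516) − 0.44 = 0.85.
Option 2 has the higher net inclusive-fitness payoff.

Option 2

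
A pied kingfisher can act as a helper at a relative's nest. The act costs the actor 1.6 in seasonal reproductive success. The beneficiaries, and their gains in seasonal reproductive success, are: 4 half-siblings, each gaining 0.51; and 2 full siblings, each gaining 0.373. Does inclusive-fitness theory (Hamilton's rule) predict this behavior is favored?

No

Hamilton's rule: the trait is favored when the sum of r·B over every recipient exceeds the actor's cost C.
r to a half-sibling = 1/4 (half-sibs share one parent — one path of length 2: r = (1/2)^2 = 1/4).
r to a full sibling = 0.5 (full sibs share both parents — two paths of length 2: r = 2·(1/2)^2 = 1/2).
Summing one r·B term per recipient: 4·0.25·0.51 + 2·0.5·0.373 = 0.883.
0.883 < 1.6: the indirect benefit is less than the cost.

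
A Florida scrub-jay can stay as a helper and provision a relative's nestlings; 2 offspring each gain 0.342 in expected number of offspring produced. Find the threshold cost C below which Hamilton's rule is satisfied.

r to an offspring = 0.5 (one parent–offspring link: r = (1/2)^1 = 1/2).
Hamilton's rule: n·r·B > C, so the trait is favored while C < n·r·B = 2·0.5·0.342 = 0.342.

0.342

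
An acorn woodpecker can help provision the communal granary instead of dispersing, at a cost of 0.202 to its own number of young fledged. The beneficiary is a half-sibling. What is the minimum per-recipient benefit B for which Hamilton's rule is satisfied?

0.808

r to a half-sibling = 0.25 (half-sibs share one parent — one path of length 2: r = (1/2)^2 = 1/4).
Hamilton's rule with n recipients of equal r: n·r·B > C, so B > C/(n·r) = 0.202/(1·0.25) = 0.808.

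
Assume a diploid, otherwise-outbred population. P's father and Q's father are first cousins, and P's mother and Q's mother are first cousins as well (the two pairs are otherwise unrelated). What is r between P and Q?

0.0625

Relatedness sums over independent paths through distinct common ancestors.
P and Q are related in two ways: second cousins through their fathers (r = 1/32) and second cousins through their mothers (r = 1/32).
r = 1/32 + 1/32 = 1/16 = 0.0625.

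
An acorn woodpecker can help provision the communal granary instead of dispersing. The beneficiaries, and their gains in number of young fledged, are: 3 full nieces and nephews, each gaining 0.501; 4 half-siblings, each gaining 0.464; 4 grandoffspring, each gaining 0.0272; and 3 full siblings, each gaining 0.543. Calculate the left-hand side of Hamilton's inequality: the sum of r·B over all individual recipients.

r to a full niece or nephew = 1/4 (full aunt/uncle↔niece/nephew: two paths of length 3 through the shared grandparent pair: r = 2·(1/2)^3 = 1/4).
r to a half-sibling = 0.25 (half-sibs share one parent — one path of length 2: r = (1/2)^2 = 1/4).
r to a grandoffspring = 1/4 (two parent–offspring links: r = (1/2)^2 = 1/4).
r to a full sibling = 1/2 (full sibs share both parents — two paths of length 2: r = 2·(1/2)^2 = 1/2).
Summing one r·B term per recipient: 3·0.25·0.501 + 4·0.25·0.464 + 4·0.25·0.0272 + 3·0.5·0.543 = 1.68145.

1.68145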